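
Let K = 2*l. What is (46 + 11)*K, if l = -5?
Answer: -570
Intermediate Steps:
K = -10 (K = 2*(-5) = -10)
(46 + 11)*K = (46 + 11)*(-10) = 57*(-10) = -570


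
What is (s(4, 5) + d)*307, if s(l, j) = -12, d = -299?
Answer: -95477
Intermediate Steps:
(s(4, 5) + d)*307 = (-12 - 299)*307 = -311*307 = -95477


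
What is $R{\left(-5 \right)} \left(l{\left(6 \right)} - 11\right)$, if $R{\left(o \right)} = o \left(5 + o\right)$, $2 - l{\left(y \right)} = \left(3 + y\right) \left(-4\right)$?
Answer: $0$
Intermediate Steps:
$l{\left(y \right)} = 14 + 4 y$ ($l{\left(y \right)} = 2 - \left(3 + y\right) \left(-4\right) = 2 - \left(-12 - 4 y\right) = 2 + \left(12 + 4 y\right) = 14 + 4 y$)
$R{\left(-5 \right)} \left(l{\left(6 \right)} - 11\right) = - 5 \left(5 - 5\right) \left(\left(14 + 4 \cdot 6\right) - 11\right) = \left(-5\right) 0 \left(\left(14 + 24\right) - 11\right) = 0 \left(38 - 11\right) = 0 \cdot 27 = 0$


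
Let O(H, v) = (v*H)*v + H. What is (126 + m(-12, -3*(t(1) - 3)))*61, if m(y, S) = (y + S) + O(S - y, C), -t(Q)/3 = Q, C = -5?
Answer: 55632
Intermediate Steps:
t(Q) = -3*Q
O(H, v) = H + H*v**2 (O(H, v) = (H*v)*v + H = H*v**2 + H = H + H*v**2)
m(y, S) = -25*y + 27*S (m(y, S) = (y + S) + (S - y)*(1 + (-5)**2) = (S + y) + (S - y)*(1 + 25) = (S + y) + (S - y)*26 = (S + y) + (-26*y + 26*S) = -25*y + 27*S)
(126 + m(-12, -3*(t(1) - 3)))*61 = (126 + (-25*(-12) + 27*(-3*(-3*1 - 3))))*61 = (126 + (300 + 27*(-3*(-3 - 3))))*61 = (126 + (300 + 27*(-3*(-6))))*61 = (126 + (300 + 27*18))*61 = (126 + (300 + 486))*61 = (126 + 786)*61 = 912*61 = 55632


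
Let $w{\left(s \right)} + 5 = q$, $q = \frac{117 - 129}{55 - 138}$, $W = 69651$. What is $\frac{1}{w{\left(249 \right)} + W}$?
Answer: $\frac{83}{5780630} \approx 1.4358 \cdot 10^{-5}$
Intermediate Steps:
$q = \frac{12}{83}$ ($q = - \frac{12}{-83} = \left(-12\right) \left(- \frac{1}{83}\right) = \frac{12}{83} \approx 0.14458$)
$w{\left(s \right)} = - \frac{403}{83}$ ($w{\left(s \right)} = -5 + \frac{12}{83} = - \frac{403}{83}$)
$\frac{1}{w{\left(249 \right)} + W} = \frac{1}{- \frac{403}{83} + 69651} = \frac{1}{\frac{5780630}{83}} = \frac{83}{5780630}$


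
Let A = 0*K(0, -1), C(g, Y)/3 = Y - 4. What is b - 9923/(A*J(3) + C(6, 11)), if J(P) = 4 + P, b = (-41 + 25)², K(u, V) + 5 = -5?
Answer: -4547/21 ≈ -216.52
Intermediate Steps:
C(g, Y) = -12 + 3*Y (C(g, Y) = 3*(Y - 4) = 3*(-4 + Y) = -12 + 3*Y)
K(u, V) = -10 (K(u, V) = -5 - 5 = -10)
A = 0 (A = 0*(-10) = 0)
b = 256 (b = (-16)² = 256)
b - 9923/(A*J(3) + C(6, 11)) = 256 - 9923/(0*(4 + 3) + (-12 + 3*11)) = 256 - 9923/(0*7 + (-12 + 33)) = 256 - 9923/(0 + 21) = 256 - 9923/21 = -4547/21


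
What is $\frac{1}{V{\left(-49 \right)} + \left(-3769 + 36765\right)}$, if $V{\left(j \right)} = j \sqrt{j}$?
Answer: $\frac{32996}{1088853665} + \frac{343 i}{1088853665} \approx 3.0303 \cdot 10^{-5} + 3.1501 \cdot 10^{-7} i$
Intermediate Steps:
$V{\left(j \right)} = j^{\frac{3}{2}}$
$\frac{1}{V{\left(-49 \right)} + \left(-3769 + 36765\right)} = \frac{1}{\left(-49\right)^{\frac{3}{2}} + \left(-3769 + 36765\right)} = \frac{1}{- 343 i + 32996} = \frac{1}{32996 - 343 i} = \frac{32996 + 343 i}{1088853665}$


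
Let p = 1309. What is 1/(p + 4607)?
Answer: 1/5916 ≈ 0.00016903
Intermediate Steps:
1/(p + 4607) = 1/(1309 + 4607) = 1/5916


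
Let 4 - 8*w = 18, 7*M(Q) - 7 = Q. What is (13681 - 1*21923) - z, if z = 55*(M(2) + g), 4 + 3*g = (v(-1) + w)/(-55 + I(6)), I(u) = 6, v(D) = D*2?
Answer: -4845581/588 ≈ -8240.8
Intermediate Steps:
v(D) = 2*D
M(Q) = 1 + Q/7
w = -7/4 (w = ½ - ⅛*18 = ½ - 9/4 = -7/4 ≈ -1.7500)
g = -769/588 (g = -4/3 + ((2*(-1) - 7/4)/(-55 + 6))/3 = -4/3 + ((-2 - 7/4)/(-49))/3 = -4/3 + (-15/4*(-1/49))/3 = -4/3 + (⅓)*(15/196) = -4/3 + 5/196 = -769/588 ≈ -1.3078)
z = -715/588 (z = 55*((1 + (⅐)*2) - 769/588) = 55*((1 + 2/7) - 769/588) = 55*(9/7 - 769/588) = 55*(-13/588) = -715/588 ≈ -1.2160)
(13681 - 1*21923) - z = (13681 - 1*21923) - 1*(-715/588) = (13681 - 21923) + 715/588 = -8242 + 715/588 = -4845581/588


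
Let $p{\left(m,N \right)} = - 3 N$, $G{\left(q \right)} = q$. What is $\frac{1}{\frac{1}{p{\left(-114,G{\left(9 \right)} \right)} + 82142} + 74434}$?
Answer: $\frac{82115}{6112147911} \approx 1.3435 \cdot 10^{-5}$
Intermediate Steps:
$\frac{1}{\frac{1}{p{\left(-114,G{\left(9 \right)} \right)} + 82142} + 74434} = \frac{1}{\frac{1}{\left(-3\right) 9 + 82142} + 74434} = \frac{1}{\frac{1}{-27 + 82142} + 74434} = \frac{1}{\frac{1}{82115} + 74434} = \frac{1}{\frac{6112147911}{82115}} = \frac{82115}{6112147911}$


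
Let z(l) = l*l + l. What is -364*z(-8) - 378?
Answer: -20762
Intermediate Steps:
z(l) = l + l² (z(l) = l² + l = l + l²)
-364*z(-8) - 378 = -(-2912)*(1 - 8) - 378 = -(-2912)*(-7) - 378 = -364*56 - 378 = -20384 - 378 = -20762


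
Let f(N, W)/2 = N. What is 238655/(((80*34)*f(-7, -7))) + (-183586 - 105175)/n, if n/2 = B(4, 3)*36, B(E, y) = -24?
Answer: 16536911/102816 ≈ 160.84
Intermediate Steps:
f(N, W) = 2*N
n = -1728 (n = 2*(-24*36) = 2*(-864) = -1728)
238655/(((80*34)*f(-7, -7))) + (-183586 - 105175)/n = 238655/(((80*34)*(2*(-7)))) + (-183586 - 105175)/(-1728) = 238655/((2720*(-14))) - 288761*(-1/1728) = 238655/(-38080) + 288761/1728 = 238655*(-1/38080) + 288761/1728 = -47731/7616 + 288761/1728 = 16536911/102816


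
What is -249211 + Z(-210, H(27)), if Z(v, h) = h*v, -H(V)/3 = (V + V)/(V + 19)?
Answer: -5714843/23 ≈ -2.4847e+5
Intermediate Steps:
H(V) = -6*V/(19 + V) (H(V) = -3*(V + V)/(V + 19) = -3*2*V/(19 + V) = -6*V/(19 + V))
-249211 + Z(-210, H(27)) = -249211 - 6*27/(19 + 27)*(-210) = -249211 - 6*27/46*(-210) = -249211 - 6*27*1/46*(-210) = -249211 - 81/23*(-210) = -249211 + 17010/23 = -5714843/23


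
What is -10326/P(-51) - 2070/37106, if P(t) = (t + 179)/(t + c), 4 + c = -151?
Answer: 9866248197/593696 ≈ 16618.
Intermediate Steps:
c = -155 (c = -4 - 151 = -155)
P(t) = (179 + t)/(-155 + t) (P(t) = (t + 179)/(t - 155) = (179 + t)/(-155 + t))
-10326/P(-51) - 2070/37106 = -10326*(-155 - 51)/(179 - 51) - 2070/37106 = -10326/(128/(-206)) - 2070*1/37106 = -10326/((-1/206*128)) - 1035/18553 = -10326/(-64/103) - 1035/18553 = -10326*(-103/64) - 1035/18553 = 531789/32 - 1035/18553 = 9866248197/593696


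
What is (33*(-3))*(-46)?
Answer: 4554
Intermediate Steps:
(33*(-3))*(-46) = -99*(-46) = 4554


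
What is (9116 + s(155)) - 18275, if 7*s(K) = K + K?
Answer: -63803/7 ≈ -9114.7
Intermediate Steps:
s(K) = 2*K/7 (s(K) = (K + K)/7 = (2*K)/7 = 2*K/7)
(9116 + s(155)) - 18275 = (9116 + (2/7)*155) - 18275 = (9116 + 310/7) - 18275 = 64122/7 - 18275 = -63803/7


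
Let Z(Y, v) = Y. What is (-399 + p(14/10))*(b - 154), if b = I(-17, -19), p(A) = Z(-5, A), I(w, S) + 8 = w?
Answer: 72316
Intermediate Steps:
I(w, S) = -8 + w
p(A) = -5
b = -25 (b = -8 - 17 = -25)
(-399 + p(14/10))*(b - 154) = (-399 - 5)*(-25 - 154) = -404*(-179) = 72316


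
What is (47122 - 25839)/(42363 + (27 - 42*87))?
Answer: 21283/38736 ≈ 0.54944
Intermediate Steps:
(47122 - 25839)/(42363 + (27 - 42*87)) = 21283/(42363 + (27 - 3654)) = 21283/(42363 - 3627) = 21283/38736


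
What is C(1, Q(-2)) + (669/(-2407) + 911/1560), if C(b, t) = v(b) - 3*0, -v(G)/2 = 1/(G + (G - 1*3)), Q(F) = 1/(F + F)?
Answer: 8658977/3754920 ≈ 2.3060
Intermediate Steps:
Q(F) = 1/(2*F)
v(G) = -2/(-3 + 2*G) (v(G) = -2/(G + (G - 1*3)) = -2/(G + (G - 3)) = -2/(G + (-3 + G)) = -2/(-3 + 2*G))
C(b, t) = -2/(-3 + 2*b) (C(b, t) = -2/(-3 + 2*b) - 3*0 = -2/(-3 + 2*b) + 0 = -2/(-3 + 2*b))
C(1, Q(-2)) + (669/(-2407) + 911/1560) = -2/(-3 + 2*1) + (669/(-2407) + 911/1560) = -2/(-3 + 2) + (669*(-1/2407) + 911*(1/1560)) = -2/(-1) + (-669/2407 + 911/1560) = -2*(-1) + 1149137/3754920 = 2 + 1149137/3754920 = 8658977/3754920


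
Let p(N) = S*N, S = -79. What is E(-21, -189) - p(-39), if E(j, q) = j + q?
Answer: -3291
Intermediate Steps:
p(N) = -79*N
E(-21, -189) - p(-39) = (-21 - 189) - (-79)*(-39) = -210 - 1*3081 = -210 - 3081 = -3291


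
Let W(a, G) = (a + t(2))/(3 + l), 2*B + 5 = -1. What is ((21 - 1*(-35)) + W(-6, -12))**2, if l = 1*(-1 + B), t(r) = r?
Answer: 3600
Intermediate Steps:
B = -3 (B = -5/2 + (1/2)*(-1) = -5/2 - 1/2 = -3)
l = -4 (l = 1*(-1 - 3) = 1*(-4) = -4)
W(a, G) = -2 - a (W(a, G) = (a + 2)/(3 - 4) = (2 + a)/(-1) = (2 + a)*(-1) = -2 - a)
((21 - 1*(-35)) + W(-6, -12))**2 = ((21 - 1*(-35)) + (-2 - 1*(-6)))**2 = ((21 + 35) + (-2 + 6))**2 = (56 + 4)**2 = 60**2 = 3600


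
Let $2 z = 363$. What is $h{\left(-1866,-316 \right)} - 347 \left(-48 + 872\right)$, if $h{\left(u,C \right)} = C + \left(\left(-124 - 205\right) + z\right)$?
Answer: $- \frac{572783}{2} \approx -2.8639 \cdot 10^{5}$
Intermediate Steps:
$z = \frac{363}{2}$ ($z = \frac{1}{2} \cdot 363 = \frac{363}{2} \approx 181.5$)
$h{\left(u,C \right)} = - \frac{295}{2} + C$ ($h{\left(u,C \right)} = C + \left(\left(-124 - 205\right) + \frac{363}{2}\right) = C + \left(-329 + \frac{363}{2}\right) = C - \frac{295}{2} = - \frac{295}{2} + C$)
$h{\left(-1866,-316 \right)} - 347 \left(-48 + 872\right) = \left(- \frac{295}{2} - 316\right) - 347 \left(-48 + 872\right) = - \frac{927}{2} - 347 \cdot 824 = - \frac{927}{2} - 285928 = - \frac{572783}{2}$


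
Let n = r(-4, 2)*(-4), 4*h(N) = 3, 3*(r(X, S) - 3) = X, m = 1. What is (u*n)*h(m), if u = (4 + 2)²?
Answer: -180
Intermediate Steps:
r(X, S) = 3 + X/3
h(N) = ¾ (h(N) = (¼)*3 = ¾)
n = -20/3 (n = (3 + (⅓)*(-4))*(-4) = (3 - 4/3)*(-4) = (5/3)*(-4) = -20/3 ≈ -6.6667)
u = 36 (u = 6² = 36)
(u*n)*h(m) = (36*(-20/3))*(¾) = -240*¾ = -180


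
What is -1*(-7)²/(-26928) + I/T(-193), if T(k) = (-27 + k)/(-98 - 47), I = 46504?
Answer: 825353041/26928 ≈ 30650.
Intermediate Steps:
T(k) = 27/145 - k/145 (T(k) = (-27 + k)/(-145) = (-27 + k)*(-1/145) = 27/145 - k/145)
-1*(-7)²/(-26928) + I/T(-193) = -1*(-7)²/(-26928) + 46504/(27/145 - 1/145*(-193)) = -1*49*(-1/26928) + 46504/(27/145 + 193/145) = -49*(-1/26928) + 46504/(44/29) = 49/26928 + 46504*(29/44) = 49/26928 + 337154/11 = 825353041/26928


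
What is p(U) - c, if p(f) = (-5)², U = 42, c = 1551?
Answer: -1526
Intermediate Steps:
p(f) = 25
p(U) - c = 25 - 1*1551 = 25 - 1551 = -1526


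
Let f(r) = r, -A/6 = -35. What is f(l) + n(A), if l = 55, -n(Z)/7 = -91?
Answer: 692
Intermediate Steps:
A = 210 (A = -6*(-35) = 210)
n(Z) = 637 (n(Z) = -7*(-91) = 637)
f(l) + n(A) = 55 + 637 = 692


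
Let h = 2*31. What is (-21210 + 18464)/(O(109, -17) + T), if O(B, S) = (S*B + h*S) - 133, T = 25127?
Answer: -2746/22087 ≈ -0.12433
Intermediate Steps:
h = 62
O(B, S) = -133 + 62*S + B*S (O(B, S) = (S*B + 62*S) - 133 = (B*S + 62*S) - 133 = (62*S + B*S) - 133 = -133 + 62*S + B*S)
(-21210 + 18464)/(O(109, -17) + T) = (-21210 + 18464)/((-133 + 62*(-17) + 109*(-17)) + 25127) = -2746/((-133 - 1054 - 1853) + 25127) = -2746/(-3040 + 25127) = -2746/22087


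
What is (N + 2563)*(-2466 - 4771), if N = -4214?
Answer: 11948287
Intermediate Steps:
(N + 2563)*(-2466 - 4771) = (-4214 + 2563)*(-2466 - 4771) = -1651*(-7237) = 11948287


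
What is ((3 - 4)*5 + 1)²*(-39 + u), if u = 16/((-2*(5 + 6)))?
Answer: -6992/11 ≈ -635.64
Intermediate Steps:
u = -8/11 (u = 16/((-2*11)) = 16/(-22) = 16*(-1/22) = -8/11 ≈ -0.72727)
((3 - 4)*5 + 1)²*(-39 + u) = ((3 - 4)*5 + 1)²*(-39 - 8/11) = (-1*5 + 1)²*(-437/11) = (-5 + 1)²*(-437/11) = (-4)²*(-437/11) = 16*(-437/11) = -6992/11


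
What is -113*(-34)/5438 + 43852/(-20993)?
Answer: -78906035/57079967 ≈ -1.3824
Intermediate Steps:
-113*(-34)/5438 + 43852/(-20993) = 3842*(1/5438) + 43852*(-1/20993) = 1921/2719 - 43852/20993 = -78906035/57079967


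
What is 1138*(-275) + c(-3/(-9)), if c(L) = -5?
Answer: -312955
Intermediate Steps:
1138*(-275) + c(-3/(-9)) = 1138*(-275) - 5 = -312950 - 5 = -312955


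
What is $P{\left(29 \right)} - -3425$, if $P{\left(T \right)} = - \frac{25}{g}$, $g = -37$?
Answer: $\frac{126750}{37} \approx 3425.7$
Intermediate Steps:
$P{\left(T \right)} = \frac{25}{37}$ ($P{\left(T \right)} = - \frac{25}{-37} = \left(-25\right) \left(- \frac{1}{37}\right) = \frac{25}{37}$)
$P{\left(29 \right)} - -3425 = \frac{25}{37} - -3425 = \frac{25}{37} + 3425 = \frac{126750}{37}$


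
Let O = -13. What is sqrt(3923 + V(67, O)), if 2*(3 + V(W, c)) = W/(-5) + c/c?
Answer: sqrt(97845)/5 ≈ 62.560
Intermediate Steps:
V(W, c) = -5/2 - W/10 (V(W, c) = -3 + (W/(-5) + c/c)/2 = -3 + (W*(-1/5) + 1)/2 = -3 + (-W/5 + 1)/2 = -3 + (1 - W/5)/2 = -3 + (1/2 - W/10) = -5/2 - W/10)
sqrt(3923 + V(67, O)) = sqrt(3923 + (-5/2 - 1/10*67)) = sqrt(3923 + (-5/2 - 67/10)) = sqrt(3923 - 46/5) = sqrt(19569/5) = sqrt(97845)/5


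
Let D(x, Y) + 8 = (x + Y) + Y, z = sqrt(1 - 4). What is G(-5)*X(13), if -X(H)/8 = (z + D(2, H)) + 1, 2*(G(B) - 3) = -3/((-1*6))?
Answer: -546 - 26*I*sqrt(3) ≈ -546.0 - 45.033*I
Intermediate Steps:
z = I*sqrt(3) (z = sqrt(-3) = I*sqrt(3) ≈ 1.732*I)
D(x, Y) = -8 + x + 2*Y (D(x, Y) = -8 + ((x + Y) + Y) = -8 + ((Y + x) + Y) = -8 + (x + 2*Y) = -8 + x + 2*Y)
G(B) = 13/4 (G(B) = 3 + (-3/((-1*6)))/2 = 3 + (-3/(-6))/2 = 3 + (-3*(-1/6))/2 = 3 + (1/2)*(1/2) = 3 + 1/4 = 13/4)
X(H) = 40 - 16*H - 8*I*sqrt(3) (X(H) = -8*((I*sqrt(3) + (-8 + 2 + 2*H)) + 1) = -8*((I*sqrt(3) + (-6 + 2*H)) + 1) = -8*((-6 + 2*H + I*sqrt(3)) + 1) = -8*(-5 + 2*H + I*sqrt(3)) = 40 - 16*H - 8*I*sqrt(3))
G(-5)*X(13) = 13*(40 - 16*13 - 8*I*sqrt(3))/4 = 13*(40 - 208 - 8*I*sqrt(3))/4 = 13*(-168 - 8*I*sqrt(3))/4 = -546 - 26*I*sqrt(3)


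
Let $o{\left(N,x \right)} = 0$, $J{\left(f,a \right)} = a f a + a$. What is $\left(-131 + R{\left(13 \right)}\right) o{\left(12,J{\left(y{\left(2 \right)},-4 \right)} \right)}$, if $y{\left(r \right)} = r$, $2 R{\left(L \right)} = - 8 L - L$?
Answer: $0$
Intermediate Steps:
$R{\left(L \right)} = - \frac{9 L}{2}$ ($R{\left(L \right)} = \frac{- 8 L - L}{2} = \frac{\left(-9\right) L}{2} = - \frac{9 L}{2}$)
$J{\left(f,a \right)} = a + f a^{2}$ ($J{\left(f,a \right)} = f a^{2} + a = a + f a^{2}$)
$\left(-131 + R{\left(13 \right)}\right) o{\left(12,J{\left(y{\left(2 \right)},-4 \right)} \right)} = \left(-131 - \frac{117}{2}\right) 0 = \left(- \frac{379}{2}\right) 0 = 0$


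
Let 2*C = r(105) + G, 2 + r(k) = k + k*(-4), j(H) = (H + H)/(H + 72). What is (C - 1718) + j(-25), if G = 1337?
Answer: -56826/47 ≈ -1209.1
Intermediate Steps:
j(H) = 2*H/(72 + H) (j(H) = (2*H)/(72 + H) = 2*H/(72 + H))
r(k) = -2 - 3*k (r(k) = -2 + (k + k*(-4)) = -2 + (k - 4*k) = -2 - 3*k)
C = 510 (C = ((-2 - 3*105) + 1337)/2 = ((-2 - 315) + 1337)/2 = (-317 + 1337)/2 = (½)*1020 = 510)
(C - 1718) + j(-25) = (510 - 1718) + 2*(-25)/(72 - 25) = -1208 + 2*(-25)/47 = -1208 + 2*(-25)*(1/47) = -1208 - 50/47 = -56826/47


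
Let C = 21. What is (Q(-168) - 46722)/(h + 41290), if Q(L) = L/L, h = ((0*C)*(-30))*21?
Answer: -46721/41290 ≈ -1.1315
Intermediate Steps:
h = 0 (h = ((0*21)*(-30))*21 = (0*(-30))*21 = 0*21 = 0)
Q(L) = 1
(Q(-168) - 46722)/(h + 41290) = (1 - 46722)/(0 + 41290) = -46721/41290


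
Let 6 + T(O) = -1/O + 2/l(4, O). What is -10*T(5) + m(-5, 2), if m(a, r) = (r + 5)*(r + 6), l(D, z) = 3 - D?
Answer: 138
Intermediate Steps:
m(a, r) = (5 + r)*(6 + r)
T(O) = -8 - 1/O (T(O) = -6 + (-1/O + 2/(3 - 1*4)) = -6 + (-1/O + 2/(3 - 4)) = -6 + (-1/O + 2/(-1)) = -6 + (-1/O + 2*(-1)) = -6 + (-1/O - 2) = -6 + (-2 - 1/O) = -8 - 1/O)
-10*T(5) + m(-5, 2) = -10*(-8 - 1/5) + (30 + 2**2 + 11*2) = -10*(-8 - 1*1/5) + (30 + 4 + 22) = -10*(-8 - 1/5) + 56 = -10*(-41/5) + 56 = 82 + 56 = 138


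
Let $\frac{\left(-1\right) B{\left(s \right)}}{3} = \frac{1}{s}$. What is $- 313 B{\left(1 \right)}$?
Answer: $939$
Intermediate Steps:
$B{\left(s \right)} = - \frac{3}{s}$
$- 313 B{\left(1 \right)} = - 313 \left(- \frac{3}{1}\right) = - 313 \left(\left(-3\right) 1\right) = - 313 \left(-3\right) = \left(-1\right) \left(-939\right) = 939$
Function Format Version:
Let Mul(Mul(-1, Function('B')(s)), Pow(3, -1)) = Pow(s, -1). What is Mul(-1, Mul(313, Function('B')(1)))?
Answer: 939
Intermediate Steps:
Function('B')(s) = Mul(-3, Pow(s, -1))
Mul(-1, Mul(313, Function('B')(1))) = Mul(-1, Mul(313, Mul(-3, Pow(1, -1)))) = Mul(-1, Mul(313, Mul(-3, 1))) = Mul(-1, Mul(313, -3)) = Mul(-1, -939) = 939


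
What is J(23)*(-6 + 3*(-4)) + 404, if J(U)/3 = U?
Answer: -838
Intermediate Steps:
J(U) = 3*U
J(23)*(-6 + 3*(-4)) + 404 = (3*23)*(-6 + 3*(-4)) + 404 = 69*(-6 - 12) + 404 = 69*(-18) + 404 = -1242 + 404 = -838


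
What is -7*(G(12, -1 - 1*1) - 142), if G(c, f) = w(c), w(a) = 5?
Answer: 959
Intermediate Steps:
G(c, f) = 5
-7*(G(12, -1 - 1*1) - 142) = -7*(5 - 142) = -7*(-137) = 959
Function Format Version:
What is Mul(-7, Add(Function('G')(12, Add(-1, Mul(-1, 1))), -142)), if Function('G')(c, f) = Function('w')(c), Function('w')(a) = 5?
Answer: 959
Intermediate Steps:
Function('G')(c, f) = 5
Mul(-7, Add(Function('G')(12, Add(-1, Mul(-1, 1))), -142)) = Mul(-7, Add(5, -142)) = Mul(-7, -137) = 959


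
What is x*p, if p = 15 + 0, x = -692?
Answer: -10380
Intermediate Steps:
p = 15
x*p = -692*15 = -10380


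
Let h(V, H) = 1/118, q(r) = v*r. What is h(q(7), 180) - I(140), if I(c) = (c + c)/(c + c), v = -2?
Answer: -117/118 ≈ -0.99153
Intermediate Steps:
I(c) = 1 (I(c) = (2*c)/((2*c)) = (2*c)*(1/(2*c)) = 1)
q(r) = -2*r
h(V, H) = 1/118
h(q(7), 180) - I(140) = 1/118 - 1*1 = 1/118 - 1 = -117/118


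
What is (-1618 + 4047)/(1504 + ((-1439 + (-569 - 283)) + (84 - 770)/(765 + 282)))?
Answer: -2543163/824675 ≈ -3.0838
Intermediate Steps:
(-1618 + 4047)/(1504 + ((-1439 + (-569 - 283)) + (84 - 770)/(765 + 282))) = 2429/(1504 + ((-1439 - 852) - 686/1047)) = 2429/(1504 + (-2291 - 686*1/1047)) = 2429/(1504 + (-2291 - 686/1047)) = 2429/(1504 - 2399363/1047) = 2429/(-824675/1047) = 2429*(-1047/824675) = -2543163/824675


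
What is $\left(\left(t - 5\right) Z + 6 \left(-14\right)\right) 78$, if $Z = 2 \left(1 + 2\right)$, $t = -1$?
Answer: $-9360$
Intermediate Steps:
$Z = 6$ ($Z = 2 \cdot 3 = 6$)
$\left(\left(t - 5\right) Z + 6 \left(-14\right)\right) 78 = \left(\left(-1 - 5\right) 6 + 6 \left(-14\right)\right) 78 = \left(\left(-6\right) 6 - 84\right) 78 = \left(-36 - 84\right) 78 = \left(-120\right) 78 = -9360$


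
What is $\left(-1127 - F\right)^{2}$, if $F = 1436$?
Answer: $6568969$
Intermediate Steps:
$\left(-1127 - F\right)^{2} = \left(-1127 - 1436\right)^{2} = \left(-2563\right)^{2} = 6568969$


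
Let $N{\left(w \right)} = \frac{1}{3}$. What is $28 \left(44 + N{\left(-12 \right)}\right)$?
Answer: $\frac{3724}{3} \approx 1241.3$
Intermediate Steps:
$N{\left(w \right)} = \frac{1}{3}$
$28 \left(44 + N{\left(-12 \right)}\right) = 28 \left(44 + \frac{1}{3}\right) = 28 \cdot \frac{133}{3} = \frac{3724}{3}$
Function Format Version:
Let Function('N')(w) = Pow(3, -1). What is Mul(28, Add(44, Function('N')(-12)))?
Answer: Rational(3724, 3) ≈ 1241.3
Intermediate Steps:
Function('N')(w) = Rational(1, 3)
Mul(28, Add(44, Function('N')(-12))) = Mul(28, Add(44, Rational(1, 3))) = Mul(28, Rational(133, 3)) = Rational(3724, 3)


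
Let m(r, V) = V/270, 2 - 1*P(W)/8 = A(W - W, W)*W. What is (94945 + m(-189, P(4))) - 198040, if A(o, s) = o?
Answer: -13917817/135 ≈ -1.0310e+5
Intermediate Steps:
P(W) = 16 (P(W) = 16 - 8*(W - W)*W = 16 - 0*W = 16 - 8*0 = 16 + 0 = 16)
m(r, V) = V/270 (m(r, V) = V*(1/270) = V/270)
(94945 + m(-189, P(4))) - 198040 = (94945 + (1/270)*16) - 198040 = (94945 + 8/135) - 198040 = 12817583/135 - 198040 = -13917817/135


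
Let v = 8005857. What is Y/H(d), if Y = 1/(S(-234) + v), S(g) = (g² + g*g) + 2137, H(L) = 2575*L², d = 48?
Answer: 1/48159539596800 ≈ 2.0764e-14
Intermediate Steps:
S(g) = 2137 + 2*g² (S(g) = (g² + g²) + 2137 = 2*g² + 2137 = 2137 + 2*g²)
Y = 1/8117506 (Y = 1/((2137 + 2*(-234)²) + 8005857) = 1/((2137 + 2*54756) + 8005857) = 1/((2137 + 109512) + 8005857) = 1/(111649 + 8005857) = 1/8117506 ≈ 1.2319e-7)
Y/H(d) = 1/(8117506*((2575*48²))) = 1/(8117506*((2575*2304))) = (1/8117506)/5932800 = (1/8117506)*(1/5932800) = 1/48159539596800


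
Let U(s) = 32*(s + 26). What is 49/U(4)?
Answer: 49/960 ≈ 0.051042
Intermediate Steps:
U(s) = 832 + 32*s (U(s) = 32*(26 + s) = 832 + 32*s)
49/U(4) = 49/(832 + 32*4) = 49/(832 + 128) = 49/960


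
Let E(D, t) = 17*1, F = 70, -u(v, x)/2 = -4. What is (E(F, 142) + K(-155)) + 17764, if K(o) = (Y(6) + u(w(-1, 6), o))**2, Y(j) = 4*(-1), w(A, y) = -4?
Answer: 17797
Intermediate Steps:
u(v, x) = 8 (u(v, x) = -2*(-4) = 8)
E(D, t) = 17
Y(j) = -4
K(o) = 16 (K(o) = (-4 + 8)**2 = 4**2 = 16)
(E(F, 142) + K(-155)) + 17764 = (17 + 16) + 17764 = 33 + 17764 = 17797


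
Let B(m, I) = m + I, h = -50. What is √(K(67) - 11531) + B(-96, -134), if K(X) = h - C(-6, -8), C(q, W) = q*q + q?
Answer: -230 + I*√11611 ≈ -230.0 + 107.75*I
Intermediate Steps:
C(q, W) = q + q² (C(q, W) = q² + q = q + q²)
B(m, I) = I + m
K(X) = -80 (K(X) = -50 - (-6)*(1 - 6) = -50 - (-6)*(-5) = -50 - 1*30 = -50 - 30 = -80)
√(K(67) - 11531) + B(-96, -134) = √(-80 - 11531) + (-134 - 96) = √(-11611) - 230 = I*√11611 - 230 = -230 + I*√11611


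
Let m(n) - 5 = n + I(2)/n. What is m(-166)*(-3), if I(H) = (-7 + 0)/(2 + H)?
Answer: 320691/664 ≈ 482.97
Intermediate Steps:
I(H) = -7/(2 + H)
m(n) = 5 + n - 7/(4*n) (m(n) = 5 + (n + (-7/(2 + 2))/n) = 5 + (n + (-7/4)/n) = 5 + (n + (-7*1/4)/n) = 5 + (n - 7/(4*n)) = 5 + n - 7/(4*n))
m(-166)*(-3) = (5 - 166 - 7/4/(-166))*(-3) = (5 - 166 - 7/4*(-1/166))*(-3) = (5 - 166 + 7/664)*(-3) = -106897/664*(-3) = 320691/664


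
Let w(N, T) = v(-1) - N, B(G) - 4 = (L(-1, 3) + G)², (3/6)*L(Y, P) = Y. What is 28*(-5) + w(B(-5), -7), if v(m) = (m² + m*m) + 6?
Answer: -185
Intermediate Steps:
v(m) = 6 + 2*m² (v(m) = (m² + m²) + 6 = 2*m² + 6 = 6 + 2*m²)
L(Y, P) = 2*Y
B(G) = 4 + (-2 + G)² (B(G) = 4 + (2*(-1) + G)² = 4 + (-2 + G)²)
w(N, T) = 8 - N (w(N, T) = (6 + 2*(-1)²) - N = (6 + 2*1) - N = (6 + 2) - N = 8 - N)
28*(-5) + w(B(-5), -7) = 28*(-5) + (8 - (4 + (-2 - 5)²)) = -140 + (8 - (4 + (-7)²)) = -140 + (8 - (4 + 49)) = -140 + (8 - 1*53) = -140 + (8 - 53) = -140 - 45 = -185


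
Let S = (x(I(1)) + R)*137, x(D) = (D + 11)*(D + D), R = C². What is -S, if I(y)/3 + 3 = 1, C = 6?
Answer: 3288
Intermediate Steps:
I(y) = -6 (I(y) = -9 + 3*1 = -9 + 3 = -6)
R = 36 (R = 6² = 36)
x(D) = 2*D*(11 + D) (x(D) = (11 + D)*(2*D) = 2*D*(11 + D))
S = -3288 (S = (2*(-6)*(11 - 6) + 36)*137 = (2*(-6)*5 + 36)*137 = (-60 + 36)*137 = -24*137 = -3288)
-S = -1*(-3288) = 3288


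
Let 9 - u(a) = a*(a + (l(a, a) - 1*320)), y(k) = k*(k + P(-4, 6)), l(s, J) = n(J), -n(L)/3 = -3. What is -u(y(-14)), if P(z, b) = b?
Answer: -22297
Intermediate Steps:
n(L) = 9 (n(L) = -3*(-3) = 9)
l(s, J) = 9
y(k) = k*(6 + k) (y(k) = k*(k + 6) = k*(6 + k))
u(a) = 9 - a*(-311 + a) (u(a) = 9 - a*(a + (9 - 1*320)) = 9 - a*(a + (9 - 320)) = 9 - a*(a - 311) = 9 - a*(-311 + a))
-u(y(-14)) = -(9 - (-14*(6 - 14))² + 311*(-14*(6 - 14))) = -(9 - (-14*(-8))² + 311*(-14*(-8))) = -(9 - 1*112² + 311*112) = -(9 - 1*12544 + 34832) = -(9 - 12544 + 34832) = -1*22297 = -22297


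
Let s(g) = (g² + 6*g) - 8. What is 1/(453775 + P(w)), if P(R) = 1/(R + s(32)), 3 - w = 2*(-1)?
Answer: 1213/550429076 ≈ 2.2037e-6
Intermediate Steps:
w = 5 (w = 3 - 2*(-1) = 3 - 1*(-2) = 3 + 2 = 5)
s(g) = -8 + g² + 6*g
P(R) = 1/(1208 + R) (P(R) = 1/(R + (-8 + 32² + 6*32)) = 1/(R + (-8 + 1024 + 192)) = 1/(R + 1208) = 1/(1208 + R))
1/(453775 + P(w)) = 1/(453775 + 1/(1208 + 5)) = 1/(453775 + 1/1213) = 1/(550429076/1213) = 1213/550429076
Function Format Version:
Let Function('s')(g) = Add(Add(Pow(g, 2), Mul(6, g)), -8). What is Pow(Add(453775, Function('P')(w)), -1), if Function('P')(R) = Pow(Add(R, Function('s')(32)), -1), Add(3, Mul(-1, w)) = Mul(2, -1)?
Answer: Rational(1213, 550429076) ≈ 2.2037e-6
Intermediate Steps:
w = 5 (w = Add(3, Mul(-1, Mul(2, -1))) = Add(3, Mul(-1, -2)) = Add(3, 2) = 5)
Function('s')(g) = Add(-8, Pow(g, 2), Mul(6, g))
Function('P')(R) = Pow(Add(1208, R), -1) (Function('P')(R) = Pow(Add(R, Add(-8, Pow(32, 2), Mul(6, 32))), -1) = Pow(Add(R, Add(-8, 1024, 192)), -1) = Pow(Add(R, 1208), -1) = Pow(Add(1208, R), -1))
Pow(Add(453775, Function('P')(w)), -1) = Pow(Add(453775, Pow(Add(1208, 5), -1)), -1) = Pow(Add(453775, Pow(1213, -1)), -1) = Pow(Add(453775, Rational(1, 1213)), -1) = Pow(Rational(550429076, 1213), -1) = Rational(1213, 550429076)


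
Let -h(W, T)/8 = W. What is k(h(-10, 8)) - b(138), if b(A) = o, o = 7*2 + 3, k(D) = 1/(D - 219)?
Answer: -2364/139 ≈ -17.007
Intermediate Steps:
h(W, T) = -8*W
k(D) = 1/(-219 + D)
o = 17 (o = 14 + 3 = 17)
b(A) = 17
k(h(-10, 8)) - b(138) = 1/(-219 - 8*(-10)) - 1*17 = 1/(-219 + 80) - 17 = 1/(-139) - 17 = -1/139 - 17 = -2364/139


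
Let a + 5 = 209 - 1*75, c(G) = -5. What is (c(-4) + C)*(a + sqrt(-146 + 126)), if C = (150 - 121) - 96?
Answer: -9288 - 144*I*sqrt(5) ≈ -9288.0 - 321.99*I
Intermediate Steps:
a = 129 (a = -5 + (209 - 1*75) = -5 + (209 - 75) = -5 + 134 = 129)
C = -67 (C = 29 - 96 = -67)
(c(-4) + C)*(a + sqrt(-146 + 126)) = (-5 - 67)*(129 + sqrt(-146 + 126)) = -72*(129 + sqrt(-20)) = -72*(129 + 2*I*sqrt(5)) = -9288 - 144*I*sqrt(5)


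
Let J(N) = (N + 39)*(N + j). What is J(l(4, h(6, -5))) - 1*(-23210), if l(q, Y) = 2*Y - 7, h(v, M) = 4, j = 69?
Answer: 26010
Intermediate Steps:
l(q, Y) = -7 + 2*Y
J(N) = (39 + N)*(69 + N) (J(N) = (N + 39)*(N + 69) = (39 + N)*(69 + N))
J(l(4, h(6, -5))) - 1*(-23210) = (2691 + (-7 + 2*4)² + 108*(-7 + 2*4)) - 1*(-23210) = (2691 + (-7 + 8)² + 108*(-7 + 8)) + 23210 = (2691 + 1² + 108*1) + 23210 = (2691 + 1 + 108) + 23210 = 2800 + 23210 = 26010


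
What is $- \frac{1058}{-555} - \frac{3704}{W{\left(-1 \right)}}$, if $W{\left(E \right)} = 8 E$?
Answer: $\frac{258023}{555} \approx 464.91$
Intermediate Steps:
$- \frac{1058}{-555} - \frac{3704}{W{\left(-1 \right)}} = - \frac{1058}{-555} - \frac{3704}{8 \left(-1\right)} = \left(-1058\right) \left(- \frac{1}{555}\right) - \frac{3704}{-8} = \frac{1058}{555} - -463 = \frac{1058}{555} + 463 = \frac{258023}{555}$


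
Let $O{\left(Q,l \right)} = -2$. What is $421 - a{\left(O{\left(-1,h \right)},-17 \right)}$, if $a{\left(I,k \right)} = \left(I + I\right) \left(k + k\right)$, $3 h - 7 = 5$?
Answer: $285$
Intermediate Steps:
$h = 4$ ($h = \frac{7}{3} + \frac{1}{3} \cdot 5 = \frac{7}{3} + \frac{5}{3} = 4$)
$a{\left(I,k \right)} = 4 I k$ ($a{\left(I,k \right)} = 2 I 2 k = 4 I k$)
$421 - a{\left(O{\left(-1,h \right)},-17 \right)} = 421 - 4 \left(-2\right) \left(-17\right) = 421 - 136 = 285$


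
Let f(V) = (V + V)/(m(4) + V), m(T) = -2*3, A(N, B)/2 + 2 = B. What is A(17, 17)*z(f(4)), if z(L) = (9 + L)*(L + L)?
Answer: -1200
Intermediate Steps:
A(N, B) = -4 + 2*B
m(T) = -6
f(V) = 2*V/(-6 + V) (f(V) = (V + V)/(-6 + V) = (2*V)/(-6 + V) = 2*V/(-6 + V))
z(L) = 2*L*(9 + L) (z(L) = (9 + L)*(2*L) = 2*L*(9 + L))
A(17, 17)*z(f(4)) = (-4 + 2*17)*(2*(2*4/(-6 + 4))*(9 + 2*4/(-6 + 4))) = (-4 + 34)*(2*(2*4/(-2))*(9 + 2*4/(-2))) = 30*(2*(2*4*(-½))*(9 + 2*4*(-½))) = 30*(2*(-4)*(9 - 4)) = 30*(2*(-4)*5) = 30*(-40) = -1200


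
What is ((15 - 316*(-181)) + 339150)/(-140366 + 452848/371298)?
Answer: -73584023289/26058581110 ≈ -2.8238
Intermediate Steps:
((15 - 316*(-181)) + 339150)/(-140366 + 452848/371298) = ((15 + 57196) + 339150)/(-140366 + 452848*(1/371298)) = (57211 + 339150)/(-140366 + 226424/185649) = 396361/(-26058581110/185649) = 396361*(-185649/26058581110) = -73584023289/26058581110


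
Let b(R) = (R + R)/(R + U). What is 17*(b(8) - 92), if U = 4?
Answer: -4624/3 ≈ -1541.3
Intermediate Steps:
b(R) = 2*R/(4 + R) (b(R) = (R + R)/(R + 4) = (2*R)/(4 + R) = 2*R/(4 + R))
17*(b(8) - 92) = 17*(2*8/(4 + 8) - 92) = 17*(2*8/12 - 92) = 17*(2*8*(1/12) - 92) = 17*(4/3 - 92) = 17*(-272/3) = -4624/3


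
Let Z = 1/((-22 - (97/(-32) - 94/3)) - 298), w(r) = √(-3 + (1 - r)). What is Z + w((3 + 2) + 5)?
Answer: -96/27421 + 2*I*√3 ≈ -0.003501 + 3.4641*I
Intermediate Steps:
w(r) = √(-2 - r)
Z = -96/27421 (Z = 1/((-22 - (97*(-1/32) - 94*⅓)) - 298) = 1/((-22 - (-97/32 - 94/3)) - 298) = 1/((-22 - 1*(-3299/96)) - 298) = 1/((-22 + 3299/96) - 298) = 1/(1187/96 - 298) = 1/(-27421/96) = -96/27421 ≈ -0.0035010)
Z + w((3 + 2) + 5) = -96/27421 + √(-2 - ((3 + 2) + 5)) = -96/27421 + √(-2 - (5 + 5)) = -96/27421 + √(-2 - 1*10) = -96/27421 + √(-2 - 10) = -96/27421 + √(-12) = -96/27421 + 2*I*√3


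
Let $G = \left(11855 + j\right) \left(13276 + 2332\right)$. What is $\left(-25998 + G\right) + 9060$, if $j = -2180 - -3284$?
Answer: $202247134$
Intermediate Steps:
$j = 1104$ ($j = -2180 + 3284 = 1104$)
$G = 202264072$ ($G = \left(11855 + 1104\right) \left(13276 + 2332\right) = 12959 \cdot 15608 = 202264072$)
$\left(-25998 + G\right) + 9060 = \left(-25998 + 202264072\right) + 9060 = 202238074 + 9060 = 202247134$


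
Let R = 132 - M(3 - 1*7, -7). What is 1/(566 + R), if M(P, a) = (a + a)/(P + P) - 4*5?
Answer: 4/2865 ≈ 0.0013962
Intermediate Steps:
M(P, a) = -20 + a/P (M(P, a) = (2*a)/((2*P)) - 20 = (2*a)*(1/(2*P)) - 20 = a/P - 20 = -20 + a/P)
R = 601/4 (R = 132 - (-20 - 7/(3 - 1*7)) = 132 - (-20 - 7/(3 - 7)) = 132 - (-20 - 7/(-4)) = 132 - (-20 - 7*(-¼)) = 132 - (-20 + 7/4) = 132 - 1*(-73/4) = 132 + 73/4 = 601/4 ≈ 150.25)
1/(566 + R) = 1/(566 + 601/4) = 1/(2865/4) = 4/2865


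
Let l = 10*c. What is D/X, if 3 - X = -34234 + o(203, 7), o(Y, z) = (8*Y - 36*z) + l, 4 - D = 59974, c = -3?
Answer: -3998/2193 ≈ -1.8231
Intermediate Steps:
D = -59970 (D = 4 - 1*59974 = 4 - 59974 = -59970)
l = -30 (l = 10*(-3) = -30)
o(Y, z) = -30 - 36*z + 8*Y (o(Y, z) = (8*Y - 36*z) - 30 = (-36*z + 8*Y) - 30 = -30 - 36*z + 8*Y)
X = 32895 (X = 3 - (-34234 + (-30 - 36*7 + 8*203)) = 3 - (-34234 + (-30 - 252 + 1624)) = 3 - (-34234 + 1342) = 3 - 1*(-32892) = 3 + 32892 = 32895)
D/X = -59970/32895 = -59970*1/32895 = -3998/2193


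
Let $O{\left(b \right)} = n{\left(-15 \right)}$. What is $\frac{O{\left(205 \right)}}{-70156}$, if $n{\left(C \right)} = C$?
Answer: $\frac{15}{70156} \approx 0.00021381$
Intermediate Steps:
$O{\left(b \right)} = -15$
$\frac{O{\left(205 \right)}}{-70156} = - \frac{15}{-70156} = \left(-15\right) \left(- \frac{1}{70156}\right) = \frac{15}{70156}$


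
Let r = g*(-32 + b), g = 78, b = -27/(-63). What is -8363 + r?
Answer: -75779/7 ≈ -10826.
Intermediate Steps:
b = 3/7 (b = -27*(-1/63) = 3/7 ≈ 0.42857)
r = -17238/7 (r = 78*(-32 + 3/7) = 78*(-221/7) = -17238/7 ≈ -2462.6)
-8363 + r = -8363 - 17238/7 = -75779/7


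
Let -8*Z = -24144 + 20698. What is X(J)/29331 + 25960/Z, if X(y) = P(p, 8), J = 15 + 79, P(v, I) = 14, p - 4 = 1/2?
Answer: 3045755162/50537313 ≈ 60.267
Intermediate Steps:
p = 9/2 (p = 4 + 1/2 = 4 + ½ = 9/2 ≈ 4.5000)
Z = 1723/4 (Z = -(-24144 + 20698)/8 = -⅛*(-3446) = 1723/4 ≈ 430.75)
J = 94
X(y) = 14
X(J)/29331 + 25960/Z = 14/29331 + 25960/(1723/4) = 14*(1/29331) + 25960*(4/1723) = 14/29331 + 103840/1723 = 3045755162/50537313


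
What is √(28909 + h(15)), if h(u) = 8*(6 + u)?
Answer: √29077 ≈ 170.52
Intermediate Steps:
h(u) = 48 + 8*u
√(28909 + h(15)) = √(28909 + (48 + 8*15)) = √(28909 + (48 + 120)) = √(28909 + 168) = √29077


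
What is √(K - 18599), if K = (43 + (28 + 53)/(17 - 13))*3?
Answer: I*√73637/2 ≈ 135.68*I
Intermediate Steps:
K = 759/4 (K = (43 + 81/4)*3 = (253/4)*3 = 759/4 ≈ 189.75)
√(K - 18599) = √(759/4 - 18599) = √(-73637/4) = I*√73637/2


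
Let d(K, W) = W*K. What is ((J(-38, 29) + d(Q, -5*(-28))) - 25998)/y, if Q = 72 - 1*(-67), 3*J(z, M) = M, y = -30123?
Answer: 19585/90369 ≈ 0.21672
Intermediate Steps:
J(z, M) = M/3
Q = 139 (Q = 72 + 67 = 139)
d(K, W) = K*W
((J(-38, 29) + d(Q, -5*(-28))) - 25998)/y = (((⅓)*29 + 139*(-5*(-28))) - 25998)/(-30123) = ((29/3 + 139*140) - 25998)*(-1/30123) = ((29/3 + 19460) - 25998)*(-1/30123) = (58409/3 - 25998)*(-1/30123) = -19585/3*(-1/30123) = 19585/90369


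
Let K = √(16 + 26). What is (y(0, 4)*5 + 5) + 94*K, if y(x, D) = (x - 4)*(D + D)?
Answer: -155 + 94*√42 ≈ 454.19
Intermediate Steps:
y(x, D) = 2*D*(-4 + x) (y(x, D) = (-4 + x)*(2*D) = 2*D*(-4 + x))
K = √42 ≈ 6.4807
(y(0, 4)*5 + 5) + 94*K = ((2*4*(-4 + 0))*5 + 5) + 94*√42 = ((2*4*(-4))*5 + 5) + 94*√42 = (-32*5 + 5) + 94*√42 = (-160 + 5) + 94*√42 = -155 + 94*√42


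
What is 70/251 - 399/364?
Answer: -10667/13052 ≈ -0.81727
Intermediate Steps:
70/251 - 399/364 = 70*(1/251) - 399*1/364 = 70/251 - 57/52 = -10667/13052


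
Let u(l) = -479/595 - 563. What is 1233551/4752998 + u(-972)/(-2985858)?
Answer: 1096551646083541/4222053687929490 ≈ 0.25972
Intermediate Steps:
u(l) = -335464/595 (u(l) = -479*1/595 - 563 = -479/595 - 563 = -335464/595)
1233551/4752998 + u(-972)/(-2985858) = 1233551/4752998 - 335464/595/(-2985858) = 1233551*(1/4752998) - 335464/595*(-1/2985858) = 1233551/4752998 + 167732/888292755 = 1096551646083541/4222053687929490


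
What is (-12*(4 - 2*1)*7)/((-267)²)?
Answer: -56/23763 ≈ -0.0023566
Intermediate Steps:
(-12*(4 - 2*1)*7)/((-267)²) = (-12*(4 - 2)*7)/71289 = (-12*2*7)*(1/71289) = -24*7*(1/71289) = -168*1/71289 = -56/23763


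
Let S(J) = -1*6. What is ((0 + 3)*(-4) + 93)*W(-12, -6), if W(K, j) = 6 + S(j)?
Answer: 0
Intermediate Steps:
S(J) = -6
W(K, j) = 0 (W(K, j) = 6 - 6 = 0)
((0 + 3)*(-4) + 93)*W(-12, -6) = ((0 + 3)*(-4) + 93)*0 = (3*(-4) + 93)*0 = (-12 + 93)*0 = 81*0 = 0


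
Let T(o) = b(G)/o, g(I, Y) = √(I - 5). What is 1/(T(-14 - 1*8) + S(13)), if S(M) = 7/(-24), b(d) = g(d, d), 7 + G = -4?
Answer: -20328/8233 + 12672*I/8233 ≈ -2.4691 + 1.5392*I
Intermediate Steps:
g(I, Y) = √(-5 + I)
G = -11 (G = -7 - 4 = -11)
b(d) = √(-5 + d)
S(M) = -7/24 (S(M) = 7*(-1/24) = -7/24)
T(o) = 4*I/o (T(o) = √(-5 - 11)/o = √(-16)/o = (4*I)/o = 4*I/o)
1/(T(-14 - 1*8) + S(13)) = 1/(4*I/(-14 - 1*8) - 7/24) = 1/(4*I/(-14 - 8) - 7/24) = 1/(4*I/(-22) - 7/24) = 1/(4*I*(-1/22) - 7/24) = 1/(-2*I/11 - 7/24) = 1/(-7/24 - 2*I/11) = 69696*(-7/24 + 2*I/11)/8233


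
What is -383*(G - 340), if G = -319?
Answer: 252397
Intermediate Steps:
-383*(G - 340) = -383*(-319 - 340) = -383*(-659) = 252397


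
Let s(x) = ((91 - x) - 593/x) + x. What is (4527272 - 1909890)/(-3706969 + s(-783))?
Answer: -2049410106/2902484881 ≈ -0.70609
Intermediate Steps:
s(x) = 91 - 593/x (s(x) = (91 - x - 593/x) + x = 91 - 593/x)
(4527272 - 1909890)/(-3706969 + s(-783)) = (4527272 - 1909890)/(-3706969 + (91 - 593/(-783))) = 2617382/(-3706969 + (91 - 593*(-1/783))) = 2617382/(-3706969 + (91 + 593/783)) = 2617382/(-3706969 + 71846/783) = 2617382/(-2902484881/783) = 2617382*(-783/2902484881) = -2049410106/2902484881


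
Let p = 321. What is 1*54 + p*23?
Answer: 7437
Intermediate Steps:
1*54 + p*23 = 1*54 + 321*23 = 54 + 7383 = 7437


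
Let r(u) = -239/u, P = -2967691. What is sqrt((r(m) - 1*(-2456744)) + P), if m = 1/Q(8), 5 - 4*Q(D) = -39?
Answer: 6*I*sqrt(14266) ≈ 716.64*I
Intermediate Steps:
Q(D) = 11 (Q(D) = 5/4 - 1/4*(-39) = 5/4 + 39/4 = 11)
m = 1/11 ≈ 0.090909
sqrt((r(m) - 1*(-2456744)) + P) = sqrt((-239/1/11 - 1*(-2456744)) - 2967691) = sqrt((-239*11 + 2456744) - 2967691) = sqrt((-2629 + 2456744) - 2967691) = sqrt(2454115 - 2967691) = sqrt(-513576) = 6*I*sqrt(14266)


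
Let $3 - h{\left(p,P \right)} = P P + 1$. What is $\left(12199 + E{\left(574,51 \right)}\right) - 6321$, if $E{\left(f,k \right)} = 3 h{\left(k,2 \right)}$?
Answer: $5872$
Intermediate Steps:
$h{\left(p,P \right)} = 2 - P^{2}$ ($h{\left(p,P \right)} = 3 - \left(P P + 1\right) = 3 - \left(P^{2} + 1\right) = 3 - \left(1 + P^{2}\right) = 2 - P^{2}$)
$E{\left(f,k \right)} = -6$ ($E{\left(f,k \right)} = 3 \left(2 - 2^{2}\right) = 3 \left(2 - 4\right) = 3 \left(-2\right) = -6$)
$\left(12199 + E{\left(574,51 \right)}\right) - 6321 = \left(12199 - 6\right) - 6321 = 12193 - 6321 = 5872$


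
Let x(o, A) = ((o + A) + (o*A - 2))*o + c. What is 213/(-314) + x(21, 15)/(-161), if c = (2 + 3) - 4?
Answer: -2335913/50554 ≈ -46.206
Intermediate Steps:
c = 1 (c = 5 - 4 = 1)
x(o, A) = 1 + o*(-2 + A + o + A*o) (x(o, A) = ((o + A) + (o*A - 2))*o + 1 = ((A + o) + (A*o - 2))*o + 1 = ((A + o) + (-2 + A*o))*o + 1 = (-2 + A + o + A*o)*o + 1 = o*(-2 + A + o + A*o) + 1 = 1 + o*(-2 + A + o + A*o))
213/(-314) + x(21, 15)/(-161) = 213/(-314) + (1 + 21**2 - 2*21 + 15*21 + 15*21**2)/(-161) = 213*(-1/314) + (1 + 441 - 42 + 315 + 15*441)*(-1/161) = -213/314 + (1 + 441 - 42 + 315 + 6615)*(-1/161) = -213/314 + 7330*(-1/161) = -213/314 - 7330/161 = -2335913/50554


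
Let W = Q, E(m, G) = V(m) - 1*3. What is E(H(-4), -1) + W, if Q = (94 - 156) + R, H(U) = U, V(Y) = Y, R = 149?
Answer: 80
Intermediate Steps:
Q = 87 (Q = (94 - 156) + 149 = -62 + 149 = 87)
E(m, G) = -3 + m (E(m, G) = m - 1*3 = m - 3 = -3 + m)
W = 87
E(H(-4), -1) + W = (-3 - 4) + 87 = -7 + 87 = 80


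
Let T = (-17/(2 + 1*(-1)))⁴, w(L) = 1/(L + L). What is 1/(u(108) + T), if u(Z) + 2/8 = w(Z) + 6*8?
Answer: 216/18050851 ≈ 1.1966e-5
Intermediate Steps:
w(L) = 1/(2*L)
u(Z) = 191/4 + 1/(2*Z) (u(Z) = -¼ + (1/(2*Z) + 6*8) = -¼ + (1/(2*Z) + 48) = -¼ + (48 + 1/(2*Z)) = 191/4 + 1/(2*Z))
T = 83521 (T = (-17/(2 - 1))⁴ = (-17/1)⁴ = (-17*1)⁴ = (-17)⁴ = 83521)
1/(u(108) + T) = 1/((¼)*(2 + 191*108)/108 + 83521) = 1/((¼)*(1/108)*(2 + 20628) + 83521) = 1/((¼)*(1/108)*20630 + 83521) = 1/(10315/216 + 83521) = 1/(18050851/216) = 216/18050851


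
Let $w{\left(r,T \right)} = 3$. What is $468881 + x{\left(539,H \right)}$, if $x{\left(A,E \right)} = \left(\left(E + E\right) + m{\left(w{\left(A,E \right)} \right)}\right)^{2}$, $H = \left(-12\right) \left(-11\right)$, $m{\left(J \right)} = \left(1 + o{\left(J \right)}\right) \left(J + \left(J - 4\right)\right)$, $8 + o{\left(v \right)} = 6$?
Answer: $537525$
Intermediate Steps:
$o{\left(v \right)} = -2$ ($o{\left(v \right)} = -8 + 6 = -2$)
$m{\left(J \right)} = 4 - 2 J$ ($m{\left(J \right)} = \left(1 - 2\right) \left(J + \left(J - 4\right)\right) = - (J + \left(J - 4\right)) = - (J + \left(-4 + J\right)) = - (-4 + 2 J) = 4 - 2 J$)
$H = 132$
$x{\left(A,E \right)} = \left(-2 + 2 E\right)^{2}$ ($x{\left(A,E \right)} = \left(\left(E + E\right) + \left(4 - 6\right)\right)^{2} = \left(2 E + \left(4 - 6\right)\right)^{2} = \left(2 E - 2\right)^{2} = \left(-2 + 2 E\right)^{2}$)
$468881 + x{\left(539,H \right)} = 468881 + 4 \left(-1 + 132\right)^{2} = 468881 + 4 \cdot 131^{2} = 468881 + 4 \cdot 17161 = 468881 + 68644 = 537525$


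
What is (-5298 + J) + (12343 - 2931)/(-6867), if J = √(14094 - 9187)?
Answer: -36390778/6867 + √4907 ≈ -5229.3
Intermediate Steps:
J = √4907 ≈ 70.050
(-5298 + J) + (12343 - 2931)/(-6867) = (-5298 + √4907) + (12343 - 2931)/(-6867) = (-5298 + √4907) + 9412*(-1/6867) = (-5298 + √4907) - 9412/6867 = -36390778/6867 + √4907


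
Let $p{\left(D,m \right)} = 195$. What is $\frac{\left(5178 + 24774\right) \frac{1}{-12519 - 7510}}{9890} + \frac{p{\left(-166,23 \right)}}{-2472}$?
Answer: $- \frac{6450161549}{81611765720} \approx -0.079035$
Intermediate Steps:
$\frac{\left(5178 + 24774\right) \frac{1}{-12519 - 7510}}{9890} + \frac{p{\left(-166,23 \right)}}{-2472} = \frac{\left(5178 + 24774\right) \frac{1}{-12519 - 7510}}{9890} + \frac{195}{-2472} = \frac{29952}{-20029} \cdot \frac{1}{9890} + 195 \left(- \frac{1}{2472}\right) = 29952 \left(- \frac{1}{20029}\right) \frac{1}{9890} - \frac{65}{824} = \left(- \frac{29952}{20029}\right) \frac{1}{9890} - \frac{65}{824} = - \frac{14976}{99043405} - \frac{65}{824} = - \frac{6450161549}{81611765720}$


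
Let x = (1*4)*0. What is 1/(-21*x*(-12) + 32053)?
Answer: 1/32053 ≈ 3.1198e-5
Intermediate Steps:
x = 0 (x = 4*0 = 0)
1/(-21*x*(-12) + 32053) = 1/(-21*0*(-12) + 32053) = 1/(0*(-12) + 32053) = 1/(0 + 32053) = 1/32053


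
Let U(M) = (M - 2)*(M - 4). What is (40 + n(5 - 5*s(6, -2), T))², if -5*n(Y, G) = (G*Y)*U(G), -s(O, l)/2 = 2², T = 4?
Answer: 1600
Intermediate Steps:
s(O, l) = -8 (s(O, l) = -2*2² = -2*4 = -8)
U(M) = (-4 + M)*(-2 + M) (U(M) = (-2 + M)*(-4 + M) = (-4 + M)*(-2 + M))
n(Y, G) = -G*Y*(8 + G² - 6*G)/5
(40 + n(5 - 5*s(6, -2), T))² = (40 + (⅕)*4*(5 - 5*(-8))*(-8 - 1*4² + 6*4))² = (40 + (⅕)*4*(5 + 40)*(-8 - 1*16 + 24))² = (40 + (⅕)*4*45*(-8 - 16 + 24))² = (40 + (⅕)*4*45*0)² = (40 + 0)² = 40² = 1600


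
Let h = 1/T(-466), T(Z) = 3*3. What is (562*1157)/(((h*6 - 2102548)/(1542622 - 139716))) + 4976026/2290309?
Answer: -3133873132481376508/7223224620689 ≈ -4.3386e+5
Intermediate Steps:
T(Z) = 9
h = ⅑ (h = 1/9 = ⅑ ≈ 0.11111)
(562*1157)/(((h*6 - 2102548)/(1542622 - 139716))) + 4976026/2290309 = (562*1157)/((((⅑)*6 - 2102548)/(1542622 - 139716))) + 4976026/2290309 = 650234/(((⅔ - 2102548)/1402906)) + 4976026*(1/2290309) = 650234/((-6307642/3*1/1402906)) + 4976026/2290309 = 650234/(-3153821/2104359) + 4976026/2290309 = 650234*(-2104359/3153821) + 4976026/2290309 = -1368325770006/3153821 + 4976026/2290309 = -3133873132481376508/7223224620689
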